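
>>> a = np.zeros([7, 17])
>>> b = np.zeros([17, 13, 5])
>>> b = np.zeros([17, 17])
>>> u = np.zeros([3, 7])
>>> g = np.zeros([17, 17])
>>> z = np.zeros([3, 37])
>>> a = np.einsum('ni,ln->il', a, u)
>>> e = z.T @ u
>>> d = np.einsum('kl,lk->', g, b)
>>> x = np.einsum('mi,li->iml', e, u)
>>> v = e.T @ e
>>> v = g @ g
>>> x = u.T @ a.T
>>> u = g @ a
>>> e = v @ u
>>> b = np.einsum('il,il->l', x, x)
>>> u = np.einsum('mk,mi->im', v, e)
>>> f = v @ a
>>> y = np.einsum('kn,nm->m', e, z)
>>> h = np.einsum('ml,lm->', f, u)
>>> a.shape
(17, 3)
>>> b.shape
(17,)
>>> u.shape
(3, 17)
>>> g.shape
(17, 17)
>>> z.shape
(3, 37)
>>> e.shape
(17, 3)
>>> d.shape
()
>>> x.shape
(7, 17)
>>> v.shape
(17, 17)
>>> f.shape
(17, 3)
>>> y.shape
(37,)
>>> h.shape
()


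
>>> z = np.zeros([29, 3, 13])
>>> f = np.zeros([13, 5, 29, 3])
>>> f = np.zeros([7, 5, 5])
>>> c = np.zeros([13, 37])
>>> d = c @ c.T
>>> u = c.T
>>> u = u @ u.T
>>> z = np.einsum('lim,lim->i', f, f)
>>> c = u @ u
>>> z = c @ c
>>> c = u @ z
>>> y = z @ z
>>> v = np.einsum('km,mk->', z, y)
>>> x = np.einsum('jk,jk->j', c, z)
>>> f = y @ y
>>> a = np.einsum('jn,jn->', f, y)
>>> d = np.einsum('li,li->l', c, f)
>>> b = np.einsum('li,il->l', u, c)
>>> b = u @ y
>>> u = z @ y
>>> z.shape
(37, 37)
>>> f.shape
(37, 37)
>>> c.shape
(37, 37)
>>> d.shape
(37,)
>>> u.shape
(37, 37)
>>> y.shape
(37, 37)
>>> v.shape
()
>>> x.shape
(37,)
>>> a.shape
()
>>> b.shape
(37, 37)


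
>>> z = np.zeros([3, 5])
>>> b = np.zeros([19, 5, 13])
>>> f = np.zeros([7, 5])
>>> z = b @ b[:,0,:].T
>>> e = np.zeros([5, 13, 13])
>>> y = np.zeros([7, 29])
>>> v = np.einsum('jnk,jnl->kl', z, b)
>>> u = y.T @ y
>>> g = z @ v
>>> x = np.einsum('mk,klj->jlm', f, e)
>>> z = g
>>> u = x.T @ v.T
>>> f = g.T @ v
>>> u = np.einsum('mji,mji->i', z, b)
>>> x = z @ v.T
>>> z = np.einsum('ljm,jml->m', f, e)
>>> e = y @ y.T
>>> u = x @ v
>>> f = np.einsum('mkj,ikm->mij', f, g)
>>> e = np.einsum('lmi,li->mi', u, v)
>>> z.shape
(13,)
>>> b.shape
(19, 5, 13)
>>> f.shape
(13, 19, 13)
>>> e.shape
(5, 13)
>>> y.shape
(7, 29)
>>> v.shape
(19, 13)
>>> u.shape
(19, 5, 13)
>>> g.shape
(19, 5, 13)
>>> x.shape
(19, 5, 19)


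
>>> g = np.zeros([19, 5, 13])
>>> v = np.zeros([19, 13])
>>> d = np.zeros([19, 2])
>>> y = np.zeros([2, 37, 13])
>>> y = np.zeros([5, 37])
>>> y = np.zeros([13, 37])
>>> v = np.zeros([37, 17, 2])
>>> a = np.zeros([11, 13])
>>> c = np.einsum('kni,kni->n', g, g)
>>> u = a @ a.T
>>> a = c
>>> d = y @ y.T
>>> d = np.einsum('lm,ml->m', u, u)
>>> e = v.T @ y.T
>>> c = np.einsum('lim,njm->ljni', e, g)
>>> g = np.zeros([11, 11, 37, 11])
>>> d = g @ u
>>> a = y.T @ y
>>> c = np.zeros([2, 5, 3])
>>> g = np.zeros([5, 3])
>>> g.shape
(5, 3)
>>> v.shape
(37, 17, 2)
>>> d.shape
(11, 11, 37, 11)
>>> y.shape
(13, 37)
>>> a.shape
(37, 37)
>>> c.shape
(2, 5, 3)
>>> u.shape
(11, 11)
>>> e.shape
(2, 17, 13)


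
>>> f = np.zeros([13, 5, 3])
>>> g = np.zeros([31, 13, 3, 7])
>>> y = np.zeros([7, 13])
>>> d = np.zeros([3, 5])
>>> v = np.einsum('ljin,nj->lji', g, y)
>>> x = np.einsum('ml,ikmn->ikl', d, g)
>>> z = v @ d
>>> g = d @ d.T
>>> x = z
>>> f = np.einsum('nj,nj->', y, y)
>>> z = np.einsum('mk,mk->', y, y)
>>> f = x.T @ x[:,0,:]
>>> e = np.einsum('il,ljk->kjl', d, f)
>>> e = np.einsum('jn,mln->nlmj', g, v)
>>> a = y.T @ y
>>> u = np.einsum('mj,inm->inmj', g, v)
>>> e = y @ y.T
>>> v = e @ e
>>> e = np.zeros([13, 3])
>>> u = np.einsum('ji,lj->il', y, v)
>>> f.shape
(5, 13, 5)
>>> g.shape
(3, 3)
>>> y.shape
(7, 13)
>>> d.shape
(3, 5)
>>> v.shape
(7, 7)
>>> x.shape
(31, 13, 5)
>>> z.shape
()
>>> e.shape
(13, 3)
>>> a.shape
(13, 13)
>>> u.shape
(13, 7)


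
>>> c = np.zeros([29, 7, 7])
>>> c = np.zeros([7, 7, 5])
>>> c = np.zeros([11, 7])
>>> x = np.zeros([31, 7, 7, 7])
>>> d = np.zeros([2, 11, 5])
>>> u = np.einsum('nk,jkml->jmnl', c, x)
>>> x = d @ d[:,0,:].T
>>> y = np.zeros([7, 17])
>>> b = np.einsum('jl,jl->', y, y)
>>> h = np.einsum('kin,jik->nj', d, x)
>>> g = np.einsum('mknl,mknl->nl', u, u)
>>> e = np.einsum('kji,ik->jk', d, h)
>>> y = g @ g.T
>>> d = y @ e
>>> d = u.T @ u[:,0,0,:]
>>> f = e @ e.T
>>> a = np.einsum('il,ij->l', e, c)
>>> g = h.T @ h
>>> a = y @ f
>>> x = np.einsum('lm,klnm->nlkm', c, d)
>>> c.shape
(11, 7)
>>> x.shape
(7, 11, 7, 7)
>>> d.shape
(7, 11, 7, 7)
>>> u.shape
(31, 7, 11, 7)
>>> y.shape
(11, 11)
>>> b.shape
()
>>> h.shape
(5, 2)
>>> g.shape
(2, 2)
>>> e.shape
(11, 2)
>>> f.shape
(11, 11)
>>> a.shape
(11, 11)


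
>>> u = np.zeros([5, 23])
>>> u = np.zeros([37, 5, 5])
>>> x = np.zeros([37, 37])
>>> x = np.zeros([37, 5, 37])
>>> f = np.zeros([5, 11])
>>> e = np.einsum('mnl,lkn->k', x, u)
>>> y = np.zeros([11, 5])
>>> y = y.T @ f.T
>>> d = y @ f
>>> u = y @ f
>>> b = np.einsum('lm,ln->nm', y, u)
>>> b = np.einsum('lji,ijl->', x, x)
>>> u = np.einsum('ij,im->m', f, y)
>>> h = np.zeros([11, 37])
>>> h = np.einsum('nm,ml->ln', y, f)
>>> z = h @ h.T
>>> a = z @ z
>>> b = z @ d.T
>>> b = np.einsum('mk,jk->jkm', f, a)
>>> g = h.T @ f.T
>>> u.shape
(5,)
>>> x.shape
(37, 5, 37)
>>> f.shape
(5, 11)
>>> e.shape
(5,)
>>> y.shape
(5, 5)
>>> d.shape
(5, 11)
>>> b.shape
(11, 11, 5)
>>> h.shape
(11, 5)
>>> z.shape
(11, 11)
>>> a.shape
(11, 11)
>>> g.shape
(5, 5)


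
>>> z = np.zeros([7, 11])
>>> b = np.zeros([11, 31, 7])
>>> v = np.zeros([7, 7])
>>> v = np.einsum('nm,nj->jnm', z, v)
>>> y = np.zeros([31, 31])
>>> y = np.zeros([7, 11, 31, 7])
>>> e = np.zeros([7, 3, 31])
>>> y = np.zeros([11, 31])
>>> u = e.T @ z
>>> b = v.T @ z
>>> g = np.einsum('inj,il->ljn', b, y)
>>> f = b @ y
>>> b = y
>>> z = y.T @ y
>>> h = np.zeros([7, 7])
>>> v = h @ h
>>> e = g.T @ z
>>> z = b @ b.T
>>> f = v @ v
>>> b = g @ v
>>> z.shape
(11, 11)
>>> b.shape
(31, 11, 7)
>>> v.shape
(7, 7)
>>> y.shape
(11, 31)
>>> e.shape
(7, 11, 31)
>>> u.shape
(31, 3, 11)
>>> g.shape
(31, 11, 7)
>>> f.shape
(7, 7)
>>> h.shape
(7, 7)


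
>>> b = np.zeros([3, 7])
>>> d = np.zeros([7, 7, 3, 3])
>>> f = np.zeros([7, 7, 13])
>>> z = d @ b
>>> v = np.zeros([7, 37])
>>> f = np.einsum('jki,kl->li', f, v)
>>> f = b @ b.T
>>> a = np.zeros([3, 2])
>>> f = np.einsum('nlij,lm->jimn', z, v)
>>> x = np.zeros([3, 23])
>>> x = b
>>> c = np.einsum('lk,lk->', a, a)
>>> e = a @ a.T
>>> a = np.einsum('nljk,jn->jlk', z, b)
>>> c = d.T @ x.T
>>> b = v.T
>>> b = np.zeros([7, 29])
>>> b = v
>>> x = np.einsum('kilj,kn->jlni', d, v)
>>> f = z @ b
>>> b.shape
(7, 37)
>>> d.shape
(7, 7, 3, 3)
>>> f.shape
(7, 7, 3, 37)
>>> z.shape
(7, 7, 3, 7)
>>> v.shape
(7, 37)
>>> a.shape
(3, 7, 7)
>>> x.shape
(3, 3, 37, 7)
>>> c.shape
(3, 3, 7, 3)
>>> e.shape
(3, 3)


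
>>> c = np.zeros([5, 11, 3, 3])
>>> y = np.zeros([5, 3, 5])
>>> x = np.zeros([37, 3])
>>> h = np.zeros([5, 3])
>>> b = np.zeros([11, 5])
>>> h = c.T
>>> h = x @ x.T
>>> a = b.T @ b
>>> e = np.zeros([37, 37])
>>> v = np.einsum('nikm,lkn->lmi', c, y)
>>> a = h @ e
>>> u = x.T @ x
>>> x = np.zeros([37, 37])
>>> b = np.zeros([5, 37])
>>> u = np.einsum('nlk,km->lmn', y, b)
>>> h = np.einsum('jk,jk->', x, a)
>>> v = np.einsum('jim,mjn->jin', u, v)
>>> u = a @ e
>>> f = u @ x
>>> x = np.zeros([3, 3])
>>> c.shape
(5, 11, 3, 3)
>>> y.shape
(5, 3, 5)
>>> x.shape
(3, 3)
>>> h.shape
()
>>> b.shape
(5, 37)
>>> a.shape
(37, 37)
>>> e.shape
(37, 37)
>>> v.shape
(3, 37, 11)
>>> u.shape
(37, 37)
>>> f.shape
(37, 37)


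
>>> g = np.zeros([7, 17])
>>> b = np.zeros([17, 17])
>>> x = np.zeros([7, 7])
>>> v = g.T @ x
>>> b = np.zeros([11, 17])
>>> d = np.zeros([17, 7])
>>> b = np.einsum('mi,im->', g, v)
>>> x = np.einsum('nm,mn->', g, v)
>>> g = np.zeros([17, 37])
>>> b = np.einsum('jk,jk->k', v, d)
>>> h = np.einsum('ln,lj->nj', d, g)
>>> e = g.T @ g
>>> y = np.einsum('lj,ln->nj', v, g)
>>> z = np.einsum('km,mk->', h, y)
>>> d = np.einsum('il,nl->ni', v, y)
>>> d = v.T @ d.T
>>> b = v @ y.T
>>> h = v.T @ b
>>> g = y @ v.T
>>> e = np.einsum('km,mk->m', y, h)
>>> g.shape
(37, 17)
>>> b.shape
(17, 37)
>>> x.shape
()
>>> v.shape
(17, 7)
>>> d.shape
(7, 37)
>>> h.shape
(7, 37)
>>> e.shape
(7,)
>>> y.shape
(37, 7)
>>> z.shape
()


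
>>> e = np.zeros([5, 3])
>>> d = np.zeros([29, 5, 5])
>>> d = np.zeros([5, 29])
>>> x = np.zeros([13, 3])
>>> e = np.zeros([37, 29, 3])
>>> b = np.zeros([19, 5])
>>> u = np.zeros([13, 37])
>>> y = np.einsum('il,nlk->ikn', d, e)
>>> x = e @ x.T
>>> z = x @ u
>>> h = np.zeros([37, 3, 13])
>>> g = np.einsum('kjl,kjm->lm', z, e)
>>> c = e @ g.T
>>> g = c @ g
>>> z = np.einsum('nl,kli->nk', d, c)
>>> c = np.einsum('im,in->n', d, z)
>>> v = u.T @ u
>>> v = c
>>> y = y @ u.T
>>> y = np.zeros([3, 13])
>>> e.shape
(37, 29, 3)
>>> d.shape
(5, 29)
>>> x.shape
(37, 29, 13)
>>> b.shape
(19, 5)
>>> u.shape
(13, 37)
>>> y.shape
(3, 13)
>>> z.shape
(5, 37)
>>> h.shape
(37, 3, 13)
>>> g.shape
(37, 29, 3)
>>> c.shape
(37,)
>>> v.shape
(37,)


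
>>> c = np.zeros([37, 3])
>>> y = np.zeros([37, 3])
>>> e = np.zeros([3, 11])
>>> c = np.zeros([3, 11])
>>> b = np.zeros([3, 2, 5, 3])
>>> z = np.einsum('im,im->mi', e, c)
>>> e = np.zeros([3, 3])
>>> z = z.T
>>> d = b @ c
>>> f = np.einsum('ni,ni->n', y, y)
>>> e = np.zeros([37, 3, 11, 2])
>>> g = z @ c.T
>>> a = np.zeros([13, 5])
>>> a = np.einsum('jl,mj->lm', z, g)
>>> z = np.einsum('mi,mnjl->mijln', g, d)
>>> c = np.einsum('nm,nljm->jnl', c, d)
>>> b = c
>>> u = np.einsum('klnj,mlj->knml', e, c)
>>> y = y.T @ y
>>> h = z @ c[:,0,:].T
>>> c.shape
(5, 3, 2)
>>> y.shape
(3, 3)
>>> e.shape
(37, 3, 11, 2)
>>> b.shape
(5, 3, 2)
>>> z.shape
(3, 3, 5, 11, 2)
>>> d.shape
(3, 2, 5, 11)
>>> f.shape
(37,)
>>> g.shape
(3, 3)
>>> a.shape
(11, 3)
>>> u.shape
(37, 11, 5, 3)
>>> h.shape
(3, 3, 5, 11, 5)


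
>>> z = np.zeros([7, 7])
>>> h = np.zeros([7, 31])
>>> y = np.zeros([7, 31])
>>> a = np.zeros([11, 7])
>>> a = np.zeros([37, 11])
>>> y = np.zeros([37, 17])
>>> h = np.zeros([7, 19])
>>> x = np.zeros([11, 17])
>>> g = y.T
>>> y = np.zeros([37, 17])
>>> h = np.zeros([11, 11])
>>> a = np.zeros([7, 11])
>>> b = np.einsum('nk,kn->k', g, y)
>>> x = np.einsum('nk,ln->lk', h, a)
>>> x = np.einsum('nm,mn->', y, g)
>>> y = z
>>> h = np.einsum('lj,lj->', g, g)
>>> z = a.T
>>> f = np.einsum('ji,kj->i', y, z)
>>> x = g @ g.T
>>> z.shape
(11, 7)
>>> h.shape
()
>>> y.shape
(7, 7)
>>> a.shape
(7, 11)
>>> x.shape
(17, 17)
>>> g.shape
(17, 37)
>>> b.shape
(37,)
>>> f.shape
(7,)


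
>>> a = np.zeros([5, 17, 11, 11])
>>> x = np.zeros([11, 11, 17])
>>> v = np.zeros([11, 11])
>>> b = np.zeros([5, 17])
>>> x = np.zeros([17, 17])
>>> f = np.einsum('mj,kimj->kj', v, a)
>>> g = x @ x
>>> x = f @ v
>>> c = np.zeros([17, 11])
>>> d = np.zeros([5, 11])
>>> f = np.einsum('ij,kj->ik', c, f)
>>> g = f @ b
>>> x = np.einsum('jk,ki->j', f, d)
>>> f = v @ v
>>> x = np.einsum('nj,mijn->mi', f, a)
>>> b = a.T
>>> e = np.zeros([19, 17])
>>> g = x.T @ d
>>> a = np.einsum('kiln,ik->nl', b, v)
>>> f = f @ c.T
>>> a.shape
(5, 17)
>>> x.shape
(5, 17)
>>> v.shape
(11, 11)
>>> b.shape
(11, 11, 17, 5)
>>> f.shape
(11, 17)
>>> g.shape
(17, 11)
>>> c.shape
(17, 11)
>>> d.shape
(5, 11)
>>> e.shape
(19, 17)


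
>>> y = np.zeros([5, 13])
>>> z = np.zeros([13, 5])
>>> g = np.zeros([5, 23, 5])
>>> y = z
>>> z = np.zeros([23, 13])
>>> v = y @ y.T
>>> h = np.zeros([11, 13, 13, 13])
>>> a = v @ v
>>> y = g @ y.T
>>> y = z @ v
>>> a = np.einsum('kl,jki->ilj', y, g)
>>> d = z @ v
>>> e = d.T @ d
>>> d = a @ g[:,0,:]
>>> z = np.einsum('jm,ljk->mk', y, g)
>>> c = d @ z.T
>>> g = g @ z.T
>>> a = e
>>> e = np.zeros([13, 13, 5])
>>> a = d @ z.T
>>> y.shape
(23, 13)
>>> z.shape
(13, 5)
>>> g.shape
(5, 23, 13)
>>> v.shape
(13, 13)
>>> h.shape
(11, 13, 13, 13)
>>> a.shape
(5, 13, 13)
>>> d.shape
(5, 13, 5)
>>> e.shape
(13, 13, 5)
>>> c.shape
(5, 13, 13)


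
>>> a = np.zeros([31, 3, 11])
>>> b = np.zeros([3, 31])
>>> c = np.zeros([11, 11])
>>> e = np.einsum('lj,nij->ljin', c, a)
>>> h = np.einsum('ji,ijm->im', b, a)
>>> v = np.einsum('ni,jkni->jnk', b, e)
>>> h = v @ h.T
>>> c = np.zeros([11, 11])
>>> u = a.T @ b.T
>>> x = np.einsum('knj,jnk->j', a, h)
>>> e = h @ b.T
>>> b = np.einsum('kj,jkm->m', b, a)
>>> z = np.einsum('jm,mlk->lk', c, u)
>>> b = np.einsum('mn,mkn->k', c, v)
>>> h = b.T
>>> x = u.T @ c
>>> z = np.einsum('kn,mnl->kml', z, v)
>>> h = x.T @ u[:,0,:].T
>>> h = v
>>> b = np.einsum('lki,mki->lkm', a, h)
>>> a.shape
(31, 3, 11)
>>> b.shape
(31, 3, 11)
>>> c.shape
(11, 11)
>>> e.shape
(11, 3, 3)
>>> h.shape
(11, 3, 11)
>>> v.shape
(11, 3, 11)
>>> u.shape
(11, 3, 3)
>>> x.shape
(3, 3, 11)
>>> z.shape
(3, 11, 11)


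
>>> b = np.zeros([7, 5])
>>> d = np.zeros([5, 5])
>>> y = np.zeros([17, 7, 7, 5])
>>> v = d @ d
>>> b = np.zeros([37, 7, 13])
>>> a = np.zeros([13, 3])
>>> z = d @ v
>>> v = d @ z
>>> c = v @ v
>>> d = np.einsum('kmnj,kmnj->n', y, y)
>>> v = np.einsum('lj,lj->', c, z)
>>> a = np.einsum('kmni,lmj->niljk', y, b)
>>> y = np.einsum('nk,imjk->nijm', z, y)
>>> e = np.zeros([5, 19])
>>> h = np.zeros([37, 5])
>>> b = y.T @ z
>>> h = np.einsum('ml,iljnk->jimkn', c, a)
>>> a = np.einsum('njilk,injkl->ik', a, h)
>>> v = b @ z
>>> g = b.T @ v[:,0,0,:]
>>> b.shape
(7, 7, 17, 5)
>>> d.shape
(7,)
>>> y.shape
(5, 17, 7, 7)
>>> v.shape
(7, 7, 17, 5)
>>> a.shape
(37, 17)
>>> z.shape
(5, 5)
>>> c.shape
(5, 5)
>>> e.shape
(5, 19)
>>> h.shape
(37, 7, 5, 17, 13)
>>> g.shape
(5, 17, 7, 5)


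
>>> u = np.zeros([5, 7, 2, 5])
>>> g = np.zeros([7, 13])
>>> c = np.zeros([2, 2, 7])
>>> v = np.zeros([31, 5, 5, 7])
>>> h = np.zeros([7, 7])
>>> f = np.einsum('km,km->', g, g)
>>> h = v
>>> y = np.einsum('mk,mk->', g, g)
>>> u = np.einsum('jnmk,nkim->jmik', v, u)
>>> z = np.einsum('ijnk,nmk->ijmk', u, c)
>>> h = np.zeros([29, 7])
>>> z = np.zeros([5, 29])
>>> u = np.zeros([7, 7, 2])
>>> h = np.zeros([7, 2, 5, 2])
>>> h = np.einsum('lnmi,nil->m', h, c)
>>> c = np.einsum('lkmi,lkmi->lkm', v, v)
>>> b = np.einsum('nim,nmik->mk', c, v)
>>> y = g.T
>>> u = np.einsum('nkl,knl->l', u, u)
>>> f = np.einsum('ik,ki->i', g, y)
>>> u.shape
(2,)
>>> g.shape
(7, 13)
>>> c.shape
(31, 5, 5)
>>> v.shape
(31, 5, 5, 7)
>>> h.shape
(5,)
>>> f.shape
(7,)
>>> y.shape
(13, 7)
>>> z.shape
(5, 29)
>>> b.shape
(5, 7)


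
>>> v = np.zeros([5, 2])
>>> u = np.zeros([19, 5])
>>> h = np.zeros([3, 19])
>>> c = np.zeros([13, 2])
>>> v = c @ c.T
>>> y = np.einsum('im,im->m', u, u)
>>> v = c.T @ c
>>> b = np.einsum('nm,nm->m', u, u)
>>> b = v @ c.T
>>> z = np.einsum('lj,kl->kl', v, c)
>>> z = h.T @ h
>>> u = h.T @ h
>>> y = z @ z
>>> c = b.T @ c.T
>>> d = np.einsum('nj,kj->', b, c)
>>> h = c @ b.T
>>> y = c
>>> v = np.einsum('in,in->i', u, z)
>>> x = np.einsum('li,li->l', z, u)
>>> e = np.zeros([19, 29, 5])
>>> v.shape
(19,)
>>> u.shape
(19, 19)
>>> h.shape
(13, 2)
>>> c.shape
(13, 13)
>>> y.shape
(13, 13)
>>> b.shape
(2, 13)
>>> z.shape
(19, 19)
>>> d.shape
()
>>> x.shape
(19,)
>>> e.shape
(19, 29, 5)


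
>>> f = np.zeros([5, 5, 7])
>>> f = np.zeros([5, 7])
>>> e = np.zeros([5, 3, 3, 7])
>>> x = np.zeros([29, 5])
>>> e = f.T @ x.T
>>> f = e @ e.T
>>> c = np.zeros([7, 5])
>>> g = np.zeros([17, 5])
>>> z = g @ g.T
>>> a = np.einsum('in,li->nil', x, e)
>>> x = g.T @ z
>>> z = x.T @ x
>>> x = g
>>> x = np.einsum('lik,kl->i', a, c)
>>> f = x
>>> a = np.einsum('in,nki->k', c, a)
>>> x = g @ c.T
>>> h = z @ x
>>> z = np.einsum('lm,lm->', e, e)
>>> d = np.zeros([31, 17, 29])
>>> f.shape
(29,)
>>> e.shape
(7, 29)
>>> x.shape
(17, 7)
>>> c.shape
(7, 5)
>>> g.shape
(17, 5)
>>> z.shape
()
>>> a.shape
(29,)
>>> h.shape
(17, 7)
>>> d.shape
(31, 17, 29)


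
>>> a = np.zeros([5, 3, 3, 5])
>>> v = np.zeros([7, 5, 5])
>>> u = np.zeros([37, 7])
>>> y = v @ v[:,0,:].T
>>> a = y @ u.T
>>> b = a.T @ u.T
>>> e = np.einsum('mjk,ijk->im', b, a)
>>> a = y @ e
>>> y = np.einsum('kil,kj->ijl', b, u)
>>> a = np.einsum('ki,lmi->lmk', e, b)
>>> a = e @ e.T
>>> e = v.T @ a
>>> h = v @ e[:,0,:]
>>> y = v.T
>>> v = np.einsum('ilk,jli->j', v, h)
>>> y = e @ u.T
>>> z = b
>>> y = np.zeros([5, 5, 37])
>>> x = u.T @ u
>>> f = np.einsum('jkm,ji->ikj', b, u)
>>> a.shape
(7, 7)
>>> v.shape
(7,)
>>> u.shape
(37, 7)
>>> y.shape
(5, 5, 37)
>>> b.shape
(37, 5, 37)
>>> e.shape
(5, 5, 7)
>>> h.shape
(7, 5, 7)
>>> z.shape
(37, 5, 37)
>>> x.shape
(7, 7)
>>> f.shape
(7, 5, 37)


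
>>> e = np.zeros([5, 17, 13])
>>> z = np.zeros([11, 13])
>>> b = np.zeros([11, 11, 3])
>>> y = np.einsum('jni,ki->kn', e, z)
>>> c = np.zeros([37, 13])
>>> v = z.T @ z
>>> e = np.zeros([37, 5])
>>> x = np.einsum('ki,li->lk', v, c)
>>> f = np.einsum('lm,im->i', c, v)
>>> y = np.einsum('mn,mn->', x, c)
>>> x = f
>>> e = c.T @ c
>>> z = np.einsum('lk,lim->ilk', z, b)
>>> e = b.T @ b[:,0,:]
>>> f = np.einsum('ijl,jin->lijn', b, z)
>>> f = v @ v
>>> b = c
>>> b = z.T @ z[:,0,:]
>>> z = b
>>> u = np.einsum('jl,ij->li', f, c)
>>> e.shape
(3, 11, 3)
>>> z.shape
(13, 11, 13)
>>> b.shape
(13, 11, 13)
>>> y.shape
()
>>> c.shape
(37, 13)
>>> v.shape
(13, 13)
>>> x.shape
(13,)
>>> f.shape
(13, 13)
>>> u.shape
(13, 37)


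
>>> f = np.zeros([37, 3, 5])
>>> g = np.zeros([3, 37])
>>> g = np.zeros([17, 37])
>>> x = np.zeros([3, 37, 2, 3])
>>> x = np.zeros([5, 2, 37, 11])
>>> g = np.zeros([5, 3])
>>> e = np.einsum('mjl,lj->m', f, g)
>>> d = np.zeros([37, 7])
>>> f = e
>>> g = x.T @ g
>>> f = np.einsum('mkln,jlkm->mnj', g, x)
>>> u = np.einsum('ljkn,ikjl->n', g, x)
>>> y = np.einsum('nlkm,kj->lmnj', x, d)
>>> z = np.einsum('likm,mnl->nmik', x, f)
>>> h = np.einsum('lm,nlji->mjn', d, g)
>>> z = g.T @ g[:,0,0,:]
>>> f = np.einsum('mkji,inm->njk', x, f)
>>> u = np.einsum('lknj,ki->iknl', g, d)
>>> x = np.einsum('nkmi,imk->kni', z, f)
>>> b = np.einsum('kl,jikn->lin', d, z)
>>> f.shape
(3, 37, 2)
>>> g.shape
(11, 37, 2, 3)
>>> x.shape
(2, 3, 3)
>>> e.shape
(37,)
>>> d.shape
(37, 7)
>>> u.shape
(7, 37, 2, 11)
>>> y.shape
(2, 11, 5, 7)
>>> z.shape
(3, 2, 37, 3)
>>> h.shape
(7, 2, 11)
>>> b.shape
(7, 2, 3)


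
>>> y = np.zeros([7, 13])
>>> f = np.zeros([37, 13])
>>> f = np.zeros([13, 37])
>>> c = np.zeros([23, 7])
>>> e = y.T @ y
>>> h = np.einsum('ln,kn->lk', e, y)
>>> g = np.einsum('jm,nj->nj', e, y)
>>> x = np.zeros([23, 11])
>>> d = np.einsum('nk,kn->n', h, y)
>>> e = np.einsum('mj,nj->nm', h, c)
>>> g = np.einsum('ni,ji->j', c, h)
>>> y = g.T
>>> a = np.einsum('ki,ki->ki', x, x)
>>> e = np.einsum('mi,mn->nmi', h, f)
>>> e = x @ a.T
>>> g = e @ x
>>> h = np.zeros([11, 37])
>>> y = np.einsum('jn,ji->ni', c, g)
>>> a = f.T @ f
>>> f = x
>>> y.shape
(7, 11)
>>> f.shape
(23, 11)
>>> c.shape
(23, 7)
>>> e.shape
(23, 23)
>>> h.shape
(11, 37)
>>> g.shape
(23, 11)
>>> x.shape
(23, 11)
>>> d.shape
(13,)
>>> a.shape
(37, 37)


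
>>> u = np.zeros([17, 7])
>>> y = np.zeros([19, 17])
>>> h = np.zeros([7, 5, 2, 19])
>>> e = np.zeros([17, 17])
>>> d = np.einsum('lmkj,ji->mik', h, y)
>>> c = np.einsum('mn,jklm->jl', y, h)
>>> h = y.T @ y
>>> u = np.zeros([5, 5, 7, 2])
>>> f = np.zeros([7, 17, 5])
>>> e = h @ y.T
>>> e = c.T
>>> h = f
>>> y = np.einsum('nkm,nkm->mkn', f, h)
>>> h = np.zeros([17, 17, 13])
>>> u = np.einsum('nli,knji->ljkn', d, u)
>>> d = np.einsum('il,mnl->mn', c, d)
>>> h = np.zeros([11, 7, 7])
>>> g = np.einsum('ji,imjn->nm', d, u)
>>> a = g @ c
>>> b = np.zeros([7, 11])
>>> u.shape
(17, 7, 5, 5)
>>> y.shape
(5, 17, 7)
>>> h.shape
(11, 7, 7)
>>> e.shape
(2, 7)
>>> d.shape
(5, 17)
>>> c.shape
(7, 2)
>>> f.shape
(7, 17, 5)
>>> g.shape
(5, 7)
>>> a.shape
(5, 2)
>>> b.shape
(7, 11)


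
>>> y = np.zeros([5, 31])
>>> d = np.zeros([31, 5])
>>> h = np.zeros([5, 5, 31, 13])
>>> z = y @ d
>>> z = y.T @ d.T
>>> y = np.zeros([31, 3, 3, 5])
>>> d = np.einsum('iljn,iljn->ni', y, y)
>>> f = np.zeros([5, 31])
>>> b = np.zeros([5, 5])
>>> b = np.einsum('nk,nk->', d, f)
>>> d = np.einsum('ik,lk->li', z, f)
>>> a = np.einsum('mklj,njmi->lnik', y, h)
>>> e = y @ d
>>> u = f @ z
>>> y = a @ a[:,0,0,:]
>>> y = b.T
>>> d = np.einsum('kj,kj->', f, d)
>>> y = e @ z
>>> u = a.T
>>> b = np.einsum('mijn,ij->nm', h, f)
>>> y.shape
(31, 3, 3, 31)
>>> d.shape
()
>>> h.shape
(5, 5, 31, 13)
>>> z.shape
(31, 31)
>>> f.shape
(5, 31)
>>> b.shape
(13, 5)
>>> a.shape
(3, 5, 13, 3)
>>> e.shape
(31, 3, 3, 31)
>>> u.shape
(3, 13, 5, 3)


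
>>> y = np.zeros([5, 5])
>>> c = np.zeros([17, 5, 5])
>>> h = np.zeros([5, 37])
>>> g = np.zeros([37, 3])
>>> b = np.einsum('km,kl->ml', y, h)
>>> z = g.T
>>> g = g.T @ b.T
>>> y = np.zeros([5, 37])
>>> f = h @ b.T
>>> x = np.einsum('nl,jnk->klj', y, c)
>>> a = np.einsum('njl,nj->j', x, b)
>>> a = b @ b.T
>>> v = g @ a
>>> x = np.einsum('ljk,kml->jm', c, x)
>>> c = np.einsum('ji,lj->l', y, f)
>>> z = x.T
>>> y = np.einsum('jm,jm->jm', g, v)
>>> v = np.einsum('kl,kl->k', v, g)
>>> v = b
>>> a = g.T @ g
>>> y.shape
(3, 5)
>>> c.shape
(5,)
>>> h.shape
(5, 37)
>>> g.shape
(3, 5)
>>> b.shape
(5, 37)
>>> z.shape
(37, 5)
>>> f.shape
(5, 5)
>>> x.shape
(5, 37)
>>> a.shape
(5, 5)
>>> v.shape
(5, 37)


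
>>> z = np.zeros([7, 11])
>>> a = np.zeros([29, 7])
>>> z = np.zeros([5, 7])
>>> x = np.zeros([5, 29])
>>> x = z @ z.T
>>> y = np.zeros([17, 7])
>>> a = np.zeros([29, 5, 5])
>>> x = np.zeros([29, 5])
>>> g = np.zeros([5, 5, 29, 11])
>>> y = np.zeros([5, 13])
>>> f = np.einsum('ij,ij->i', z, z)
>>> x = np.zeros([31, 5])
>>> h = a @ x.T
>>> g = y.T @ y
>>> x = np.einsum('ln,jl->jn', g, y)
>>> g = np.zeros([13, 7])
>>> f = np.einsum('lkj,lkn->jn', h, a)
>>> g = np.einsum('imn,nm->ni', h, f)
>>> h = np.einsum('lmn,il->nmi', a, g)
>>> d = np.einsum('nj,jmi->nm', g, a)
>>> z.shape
(5, 7)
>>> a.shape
(29, 5, 5)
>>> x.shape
(5, 13)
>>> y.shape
(5, 13)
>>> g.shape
(31, 29)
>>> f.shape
(31, 5)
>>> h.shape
(5, 5, 31)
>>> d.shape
(31, 5)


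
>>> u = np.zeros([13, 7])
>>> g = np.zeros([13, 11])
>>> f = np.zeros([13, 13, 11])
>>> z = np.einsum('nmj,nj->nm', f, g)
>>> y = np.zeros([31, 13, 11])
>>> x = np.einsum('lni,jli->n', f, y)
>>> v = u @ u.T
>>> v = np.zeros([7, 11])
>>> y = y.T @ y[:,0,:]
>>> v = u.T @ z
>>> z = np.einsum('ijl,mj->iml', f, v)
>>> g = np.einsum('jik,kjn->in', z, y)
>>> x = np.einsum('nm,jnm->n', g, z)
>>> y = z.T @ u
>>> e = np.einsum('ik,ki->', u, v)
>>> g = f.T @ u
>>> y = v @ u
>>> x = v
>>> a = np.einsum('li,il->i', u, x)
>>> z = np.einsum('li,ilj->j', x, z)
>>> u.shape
(13, 7)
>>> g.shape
(11, 13, 7)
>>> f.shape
(13, 13, 11)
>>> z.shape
(11,)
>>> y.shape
(7, 7)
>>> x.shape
(7, 13)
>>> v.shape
(7, 13)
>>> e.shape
()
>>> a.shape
(7,)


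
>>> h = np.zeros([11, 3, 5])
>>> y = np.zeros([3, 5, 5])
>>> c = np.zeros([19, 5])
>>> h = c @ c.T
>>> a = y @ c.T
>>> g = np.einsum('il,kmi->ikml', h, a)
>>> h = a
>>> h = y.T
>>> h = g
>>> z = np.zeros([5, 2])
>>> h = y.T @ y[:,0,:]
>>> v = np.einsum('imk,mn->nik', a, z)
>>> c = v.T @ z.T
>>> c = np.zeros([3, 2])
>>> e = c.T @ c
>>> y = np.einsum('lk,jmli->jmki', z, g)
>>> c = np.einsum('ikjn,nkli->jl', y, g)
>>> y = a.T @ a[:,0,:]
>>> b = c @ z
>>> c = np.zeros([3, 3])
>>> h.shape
(5, 5, 5)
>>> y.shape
(19, 5, 19)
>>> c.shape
(3, 3)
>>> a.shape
(3, 5, 19)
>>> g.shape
(19, 3, 5, 19)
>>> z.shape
(5, 2)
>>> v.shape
(2, 3, 19)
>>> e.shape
(2, 2)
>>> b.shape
(2, 2)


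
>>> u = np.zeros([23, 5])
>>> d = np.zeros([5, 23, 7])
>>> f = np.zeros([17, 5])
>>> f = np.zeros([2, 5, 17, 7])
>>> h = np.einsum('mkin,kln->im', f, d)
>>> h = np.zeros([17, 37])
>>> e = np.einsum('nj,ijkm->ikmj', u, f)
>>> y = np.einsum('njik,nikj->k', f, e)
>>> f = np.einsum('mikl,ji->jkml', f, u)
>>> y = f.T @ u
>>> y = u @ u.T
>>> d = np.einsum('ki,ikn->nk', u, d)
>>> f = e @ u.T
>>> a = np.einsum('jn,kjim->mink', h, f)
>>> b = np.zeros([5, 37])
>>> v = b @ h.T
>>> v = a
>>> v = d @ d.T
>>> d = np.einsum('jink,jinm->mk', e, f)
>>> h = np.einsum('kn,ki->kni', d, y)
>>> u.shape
(23, 5)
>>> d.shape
(23, 5)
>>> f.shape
(2, 17, 7, 23)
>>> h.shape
(23, 5, 23)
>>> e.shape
(2, 17, 7, 5)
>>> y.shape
(23, 23)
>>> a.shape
(23, 7, 37, 2)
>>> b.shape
(5, 37)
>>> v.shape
(7, 7)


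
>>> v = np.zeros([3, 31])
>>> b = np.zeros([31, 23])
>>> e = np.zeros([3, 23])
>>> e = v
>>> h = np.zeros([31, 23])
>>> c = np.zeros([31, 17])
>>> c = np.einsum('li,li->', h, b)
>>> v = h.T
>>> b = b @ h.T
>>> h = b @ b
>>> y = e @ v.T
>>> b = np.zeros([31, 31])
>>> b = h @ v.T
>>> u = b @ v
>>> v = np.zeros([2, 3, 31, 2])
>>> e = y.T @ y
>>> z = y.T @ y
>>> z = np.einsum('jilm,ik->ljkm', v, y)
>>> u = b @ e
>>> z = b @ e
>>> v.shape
(2, 3, 31, 2)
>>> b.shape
(31, 23)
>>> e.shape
(23, 23)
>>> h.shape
(31, 31)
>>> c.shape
()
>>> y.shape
(3, 23)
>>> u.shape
(31, 23)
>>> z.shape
(31, 23)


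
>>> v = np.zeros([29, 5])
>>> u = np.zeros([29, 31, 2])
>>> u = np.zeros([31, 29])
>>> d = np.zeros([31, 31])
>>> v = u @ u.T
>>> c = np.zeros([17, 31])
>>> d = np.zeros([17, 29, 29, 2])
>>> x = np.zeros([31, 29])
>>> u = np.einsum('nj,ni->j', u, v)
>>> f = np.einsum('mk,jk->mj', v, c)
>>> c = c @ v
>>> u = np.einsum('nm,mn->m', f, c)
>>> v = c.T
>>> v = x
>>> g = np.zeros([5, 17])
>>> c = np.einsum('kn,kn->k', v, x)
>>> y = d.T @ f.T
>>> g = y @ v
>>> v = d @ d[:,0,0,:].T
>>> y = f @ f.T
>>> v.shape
(17, 29, 29, 17)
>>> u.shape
(17,)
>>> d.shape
(17, 29, 29, 2)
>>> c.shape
(31,)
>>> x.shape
(31, 29)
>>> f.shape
(31, 17)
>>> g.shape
(2, 29, 29, 29)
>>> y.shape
(31, 31)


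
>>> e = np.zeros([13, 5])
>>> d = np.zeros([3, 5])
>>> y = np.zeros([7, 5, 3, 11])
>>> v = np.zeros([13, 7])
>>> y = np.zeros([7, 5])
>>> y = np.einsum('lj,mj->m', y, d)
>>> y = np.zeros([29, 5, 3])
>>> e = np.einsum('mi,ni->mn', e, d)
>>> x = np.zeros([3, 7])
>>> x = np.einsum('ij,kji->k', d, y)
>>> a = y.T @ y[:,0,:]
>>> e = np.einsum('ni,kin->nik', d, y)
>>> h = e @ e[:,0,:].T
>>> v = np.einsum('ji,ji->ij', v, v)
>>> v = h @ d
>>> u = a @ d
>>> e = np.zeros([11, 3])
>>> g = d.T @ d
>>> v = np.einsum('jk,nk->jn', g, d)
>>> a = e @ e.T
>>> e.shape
(11, 3)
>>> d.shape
(3, 5)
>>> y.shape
(29, 5, 3)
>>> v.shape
(5, 3)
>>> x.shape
(29,)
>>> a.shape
(11, 11)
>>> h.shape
(3, 5, 3)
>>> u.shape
(3, 5, 5)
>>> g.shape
(5, 5)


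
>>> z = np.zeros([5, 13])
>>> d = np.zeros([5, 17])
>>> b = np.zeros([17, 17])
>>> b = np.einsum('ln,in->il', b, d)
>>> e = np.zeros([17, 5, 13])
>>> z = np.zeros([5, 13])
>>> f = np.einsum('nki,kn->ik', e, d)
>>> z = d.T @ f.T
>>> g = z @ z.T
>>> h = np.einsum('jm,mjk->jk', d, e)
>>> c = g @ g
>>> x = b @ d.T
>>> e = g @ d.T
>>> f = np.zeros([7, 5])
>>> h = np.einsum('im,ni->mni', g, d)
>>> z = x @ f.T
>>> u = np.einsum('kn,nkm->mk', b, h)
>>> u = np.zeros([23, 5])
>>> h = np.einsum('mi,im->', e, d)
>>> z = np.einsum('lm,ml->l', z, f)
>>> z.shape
(5,)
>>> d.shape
(5, 17)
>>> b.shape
(5, 17)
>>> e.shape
(17, 5)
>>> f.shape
(7, 5)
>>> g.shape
(17, 17)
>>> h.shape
()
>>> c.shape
(17, 17)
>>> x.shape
(5, 5)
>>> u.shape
(23, 5)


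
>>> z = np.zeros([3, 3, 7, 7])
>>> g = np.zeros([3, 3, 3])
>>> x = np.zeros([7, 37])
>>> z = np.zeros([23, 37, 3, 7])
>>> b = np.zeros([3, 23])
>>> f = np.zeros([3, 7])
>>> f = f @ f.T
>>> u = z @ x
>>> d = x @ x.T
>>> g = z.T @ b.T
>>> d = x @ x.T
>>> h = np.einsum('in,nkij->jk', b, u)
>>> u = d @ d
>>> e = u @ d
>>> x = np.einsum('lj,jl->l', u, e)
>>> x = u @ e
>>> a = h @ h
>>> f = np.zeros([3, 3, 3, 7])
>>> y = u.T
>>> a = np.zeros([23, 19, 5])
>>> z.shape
(23, 37, 3, 7)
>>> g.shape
(7, 3, 37, 3)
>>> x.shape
(7, 7)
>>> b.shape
(3, 23)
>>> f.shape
(3, 3, 3, 7)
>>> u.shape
(7, 7)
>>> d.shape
(7, 7)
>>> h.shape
(37, 37)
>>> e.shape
(7, 7)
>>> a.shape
(23, 19, 5)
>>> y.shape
(7, 7)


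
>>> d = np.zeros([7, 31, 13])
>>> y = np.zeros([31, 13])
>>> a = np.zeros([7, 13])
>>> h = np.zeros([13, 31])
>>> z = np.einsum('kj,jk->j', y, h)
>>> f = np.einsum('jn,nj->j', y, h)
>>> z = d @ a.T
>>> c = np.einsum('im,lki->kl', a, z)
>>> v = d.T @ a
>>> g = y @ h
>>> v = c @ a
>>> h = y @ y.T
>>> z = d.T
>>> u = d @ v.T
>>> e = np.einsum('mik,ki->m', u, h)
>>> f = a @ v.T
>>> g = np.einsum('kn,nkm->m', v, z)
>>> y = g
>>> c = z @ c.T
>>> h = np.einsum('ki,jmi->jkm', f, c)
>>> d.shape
(7, 31, 13)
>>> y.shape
(7,)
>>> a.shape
(7, 13)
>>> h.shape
(13, 7, 31)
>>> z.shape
(13, 31, 7)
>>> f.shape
(7, 31)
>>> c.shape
(13, 31, 31)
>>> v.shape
(31, 13)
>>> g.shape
(7,)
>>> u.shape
(7, 31, 31)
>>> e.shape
(7,)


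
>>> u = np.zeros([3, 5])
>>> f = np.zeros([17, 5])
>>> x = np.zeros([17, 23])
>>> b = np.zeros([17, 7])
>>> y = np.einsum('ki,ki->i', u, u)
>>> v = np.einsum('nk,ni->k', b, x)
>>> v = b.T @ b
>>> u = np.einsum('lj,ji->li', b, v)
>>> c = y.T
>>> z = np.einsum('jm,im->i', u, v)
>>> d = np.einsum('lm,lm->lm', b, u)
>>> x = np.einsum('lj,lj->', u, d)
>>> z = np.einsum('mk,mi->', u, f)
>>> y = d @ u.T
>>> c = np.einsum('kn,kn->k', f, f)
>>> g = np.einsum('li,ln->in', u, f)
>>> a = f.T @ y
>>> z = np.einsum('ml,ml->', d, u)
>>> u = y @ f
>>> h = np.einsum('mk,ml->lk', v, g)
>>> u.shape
(17, 5)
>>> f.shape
(17, 5)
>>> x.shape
()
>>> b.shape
(17, 7)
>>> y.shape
(17, 17)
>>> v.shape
(7, 7)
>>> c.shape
(17,)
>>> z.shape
()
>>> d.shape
(17, 7)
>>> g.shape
(7, 5)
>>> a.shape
(5, 17)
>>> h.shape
(5, 7)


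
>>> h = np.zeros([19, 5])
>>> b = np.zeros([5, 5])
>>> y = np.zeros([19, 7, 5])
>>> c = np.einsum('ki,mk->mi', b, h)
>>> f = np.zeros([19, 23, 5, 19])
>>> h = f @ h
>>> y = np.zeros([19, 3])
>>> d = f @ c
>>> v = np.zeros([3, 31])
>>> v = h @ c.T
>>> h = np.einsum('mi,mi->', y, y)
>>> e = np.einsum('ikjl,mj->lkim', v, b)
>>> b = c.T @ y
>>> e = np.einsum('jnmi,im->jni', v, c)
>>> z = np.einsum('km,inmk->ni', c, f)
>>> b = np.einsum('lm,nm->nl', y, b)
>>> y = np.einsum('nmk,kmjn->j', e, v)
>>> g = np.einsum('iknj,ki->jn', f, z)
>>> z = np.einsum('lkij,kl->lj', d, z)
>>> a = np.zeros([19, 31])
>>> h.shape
()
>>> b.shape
(5, 19)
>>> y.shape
(5,)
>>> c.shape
(19, 5)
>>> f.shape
(19, 23, 5, 19)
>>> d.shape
(19, 23, 5, 5)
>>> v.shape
(19, 23, 5, 19)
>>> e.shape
(19, 23, 19)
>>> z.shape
(19, 5)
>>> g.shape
(19, 5)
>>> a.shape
(19, 31)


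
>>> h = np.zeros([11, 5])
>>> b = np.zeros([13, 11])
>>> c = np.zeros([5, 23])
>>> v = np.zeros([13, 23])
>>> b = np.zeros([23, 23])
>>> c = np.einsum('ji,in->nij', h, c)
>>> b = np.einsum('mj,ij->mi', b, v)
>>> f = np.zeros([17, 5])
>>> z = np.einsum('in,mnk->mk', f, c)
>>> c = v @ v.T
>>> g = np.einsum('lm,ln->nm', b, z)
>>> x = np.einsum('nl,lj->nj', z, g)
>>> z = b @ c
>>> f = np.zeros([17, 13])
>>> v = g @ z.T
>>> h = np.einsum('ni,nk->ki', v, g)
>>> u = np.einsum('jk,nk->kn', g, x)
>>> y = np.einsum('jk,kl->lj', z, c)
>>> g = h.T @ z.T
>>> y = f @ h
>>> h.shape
(13, 23)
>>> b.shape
(23, 13)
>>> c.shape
(13, 13)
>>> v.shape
(11, 23)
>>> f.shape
(17, 13)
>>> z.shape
(23, 13)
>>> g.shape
(23, 23)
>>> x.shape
(23, 13)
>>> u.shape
(13, 23)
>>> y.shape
(17, 23)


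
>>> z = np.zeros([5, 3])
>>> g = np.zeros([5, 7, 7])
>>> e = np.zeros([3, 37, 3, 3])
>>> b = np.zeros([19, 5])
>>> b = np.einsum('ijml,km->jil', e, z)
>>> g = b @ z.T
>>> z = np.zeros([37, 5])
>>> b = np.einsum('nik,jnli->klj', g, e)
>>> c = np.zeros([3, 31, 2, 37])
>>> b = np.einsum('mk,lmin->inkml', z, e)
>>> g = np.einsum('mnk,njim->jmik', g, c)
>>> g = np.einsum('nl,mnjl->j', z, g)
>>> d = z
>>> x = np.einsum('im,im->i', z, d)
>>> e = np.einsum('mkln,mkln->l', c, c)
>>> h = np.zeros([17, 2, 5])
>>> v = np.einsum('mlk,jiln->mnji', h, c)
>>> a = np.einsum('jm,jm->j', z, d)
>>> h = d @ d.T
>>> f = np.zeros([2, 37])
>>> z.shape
(37, 5)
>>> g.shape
(2,)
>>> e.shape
(2,)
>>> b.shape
(3, 3, 5, 37, 3)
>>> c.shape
(3, 31, 2, 37)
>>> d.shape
(37, 5)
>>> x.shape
(37,)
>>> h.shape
(37, 37)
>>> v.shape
(17, 37, 3, 31)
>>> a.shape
(37,)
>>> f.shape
(2, 37)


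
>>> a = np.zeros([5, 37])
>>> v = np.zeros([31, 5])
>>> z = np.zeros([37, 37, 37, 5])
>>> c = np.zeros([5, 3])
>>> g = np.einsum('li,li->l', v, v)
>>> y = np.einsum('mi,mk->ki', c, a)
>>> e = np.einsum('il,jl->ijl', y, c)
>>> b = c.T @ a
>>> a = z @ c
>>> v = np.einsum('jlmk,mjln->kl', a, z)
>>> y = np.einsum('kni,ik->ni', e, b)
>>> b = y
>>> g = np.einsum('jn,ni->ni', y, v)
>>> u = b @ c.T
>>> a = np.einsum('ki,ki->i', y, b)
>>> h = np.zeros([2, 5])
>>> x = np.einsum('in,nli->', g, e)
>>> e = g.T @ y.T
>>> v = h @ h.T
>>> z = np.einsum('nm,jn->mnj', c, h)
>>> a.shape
(3,)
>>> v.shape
(2, 2)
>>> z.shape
(3, 5, 2)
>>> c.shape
(5, 3)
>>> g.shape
(3, 37)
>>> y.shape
(5, 3)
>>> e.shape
(37, 5)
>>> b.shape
(5, 3)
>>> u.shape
(5, 5)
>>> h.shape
(2, 5)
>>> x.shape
()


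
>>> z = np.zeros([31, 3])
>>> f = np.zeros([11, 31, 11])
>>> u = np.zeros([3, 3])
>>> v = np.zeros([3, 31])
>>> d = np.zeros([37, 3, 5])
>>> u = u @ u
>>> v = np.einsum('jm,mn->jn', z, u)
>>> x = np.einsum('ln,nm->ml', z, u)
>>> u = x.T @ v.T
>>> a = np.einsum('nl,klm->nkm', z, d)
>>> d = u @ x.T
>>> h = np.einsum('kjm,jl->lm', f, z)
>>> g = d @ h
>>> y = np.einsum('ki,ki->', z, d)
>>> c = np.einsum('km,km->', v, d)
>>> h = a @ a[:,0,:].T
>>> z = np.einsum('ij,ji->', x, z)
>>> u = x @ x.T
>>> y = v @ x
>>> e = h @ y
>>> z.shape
()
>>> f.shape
(11, 31, 11)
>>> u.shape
(3, 3)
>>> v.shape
(31, 3)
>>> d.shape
(31, 3)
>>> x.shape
(3, 31)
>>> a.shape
(31, 37, 5)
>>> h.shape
(31, 37, 31)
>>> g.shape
(31, 11)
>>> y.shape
(31, 31)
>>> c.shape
()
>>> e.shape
(31, 37, 31)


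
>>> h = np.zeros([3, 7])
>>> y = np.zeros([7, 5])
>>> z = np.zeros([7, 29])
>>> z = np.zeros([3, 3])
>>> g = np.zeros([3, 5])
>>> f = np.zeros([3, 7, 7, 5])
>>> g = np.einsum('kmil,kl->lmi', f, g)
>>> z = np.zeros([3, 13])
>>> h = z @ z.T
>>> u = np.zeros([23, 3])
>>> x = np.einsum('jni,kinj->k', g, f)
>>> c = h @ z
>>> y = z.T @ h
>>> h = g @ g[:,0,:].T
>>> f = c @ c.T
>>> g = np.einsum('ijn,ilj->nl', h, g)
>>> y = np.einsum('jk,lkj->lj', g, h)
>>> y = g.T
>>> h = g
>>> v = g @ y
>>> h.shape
(5, 7)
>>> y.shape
(7, 5)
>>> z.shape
(3, 13)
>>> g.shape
(5, 7)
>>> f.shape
(3, 3)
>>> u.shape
(23, 3)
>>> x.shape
(3,)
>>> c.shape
(3, 13)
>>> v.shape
(5, 5)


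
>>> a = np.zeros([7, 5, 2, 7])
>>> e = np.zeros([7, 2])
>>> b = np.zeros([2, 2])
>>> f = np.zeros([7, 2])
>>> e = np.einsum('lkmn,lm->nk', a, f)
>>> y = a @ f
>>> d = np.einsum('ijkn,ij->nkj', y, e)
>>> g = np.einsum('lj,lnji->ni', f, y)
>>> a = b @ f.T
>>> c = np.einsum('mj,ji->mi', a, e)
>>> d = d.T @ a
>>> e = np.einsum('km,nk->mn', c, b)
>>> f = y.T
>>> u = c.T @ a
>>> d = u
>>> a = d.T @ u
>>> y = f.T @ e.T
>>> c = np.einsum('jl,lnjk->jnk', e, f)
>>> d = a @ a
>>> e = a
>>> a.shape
(7, 7)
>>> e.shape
(7, 7)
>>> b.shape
(2, 2)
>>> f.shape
(2, 2, 5, 7)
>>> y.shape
(7, 5, 2, 5)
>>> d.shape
(7, 7)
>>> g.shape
(5, 2)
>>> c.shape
(5, 2, 7)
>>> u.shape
(5, 7)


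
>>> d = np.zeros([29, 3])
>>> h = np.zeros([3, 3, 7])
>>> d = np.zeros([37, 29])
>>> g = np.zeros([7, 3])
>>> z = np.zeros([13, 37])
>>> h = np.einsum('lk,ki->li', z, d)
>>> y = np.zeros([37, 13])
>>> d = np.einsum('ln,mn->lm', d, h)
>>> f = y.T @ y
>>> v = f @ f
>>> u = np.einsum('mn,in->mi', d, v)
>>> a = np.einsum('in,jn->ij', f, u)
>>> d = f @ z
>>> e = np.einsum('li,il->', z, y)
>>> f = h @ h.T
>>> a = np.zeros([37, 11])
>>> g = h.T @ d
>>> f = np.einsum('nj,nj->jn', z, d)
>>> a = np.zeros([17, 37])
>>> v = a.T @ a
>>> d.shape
(13, 37)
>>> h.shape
(13, 29)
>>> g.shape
(29, 37)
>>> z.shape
(13, 37)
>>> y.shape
(37, 13)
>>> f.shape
(37, 13)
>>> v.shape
(37, 37)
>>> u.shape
(37, 13)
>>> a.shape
(17, 37)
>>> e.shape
()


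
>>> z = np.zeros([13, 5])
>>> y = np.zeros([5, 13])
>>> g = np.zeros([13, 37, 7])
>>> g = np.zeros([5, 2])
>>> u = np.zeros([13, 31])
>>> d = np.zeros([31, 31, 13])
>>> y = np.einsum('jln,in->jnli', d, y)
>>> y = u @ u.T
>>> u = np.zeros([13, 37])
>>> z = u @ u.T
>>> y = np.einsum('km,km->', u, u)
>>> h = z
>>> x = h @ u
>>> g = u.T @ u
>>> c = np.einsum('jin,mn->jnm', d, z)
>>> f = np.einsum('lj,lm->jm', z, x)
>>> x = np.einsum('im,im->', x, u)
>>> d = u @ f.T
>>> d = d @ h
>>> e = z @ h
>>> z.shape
(13, 13)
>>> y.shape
()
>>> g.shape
(37, 37)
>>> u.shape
(13, 37)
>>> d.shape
(13, 13)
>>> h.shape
(13, 13)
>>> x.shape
()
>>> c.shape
(31, 13, 13)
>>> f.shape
(13, 37)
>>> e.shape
(13, 13)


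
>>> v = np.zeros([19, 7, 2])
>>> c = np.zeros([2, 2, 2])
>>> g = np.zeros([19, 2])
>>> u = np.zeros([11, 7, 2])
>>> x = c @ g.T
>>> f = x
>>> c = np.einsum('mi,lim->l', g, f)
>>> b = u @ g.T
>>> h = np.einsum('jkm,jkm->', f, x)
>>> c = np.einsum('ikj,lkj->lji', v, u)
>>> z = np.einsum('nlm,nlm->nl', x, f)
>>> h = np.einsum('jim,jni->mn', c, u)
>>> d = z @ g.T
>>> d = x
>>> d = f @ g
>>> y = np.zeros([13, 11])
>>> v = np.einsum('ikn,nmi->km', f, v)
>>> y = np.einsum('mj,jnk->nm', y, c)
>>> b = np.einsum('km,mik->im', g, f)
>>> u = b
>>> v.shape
(2, 7)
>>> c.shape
(11, 2, 19)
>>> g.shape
(19, 2)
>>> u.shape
(2, 2)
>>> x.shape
(2, 2, 19)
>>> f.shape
(2, 2, 19)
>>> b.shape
(2, 2)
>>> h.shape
(19, 7)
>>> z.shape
(2, 2)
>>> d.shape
(2, 2, 2)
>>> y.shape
(2, 13)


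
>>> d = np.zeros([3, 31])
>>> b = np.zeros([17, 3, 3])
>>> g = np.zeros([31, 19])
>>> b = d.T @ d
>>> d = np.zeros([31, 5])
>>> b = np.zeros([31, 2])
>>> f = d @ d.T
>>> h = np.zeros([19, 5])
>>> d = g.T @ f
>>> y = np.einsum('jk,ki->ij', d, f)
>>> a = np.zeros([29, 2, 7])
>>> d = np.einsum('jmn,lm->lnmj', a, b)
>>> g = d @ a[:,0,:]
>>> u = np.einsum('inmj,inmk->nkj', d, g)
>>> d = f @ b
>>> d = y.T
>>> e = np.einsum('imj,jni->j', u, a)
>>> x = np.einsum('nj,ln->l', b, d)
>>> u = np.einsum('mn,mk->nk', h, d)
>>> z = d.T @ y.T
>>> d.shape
(19, 31)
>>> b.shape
(31, 2)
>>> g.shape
(31, 7, 2, 7)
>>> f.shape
(31, 31)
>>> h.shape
(19, 5)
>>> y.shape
(31, 19)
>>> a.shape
(29, 2, 7)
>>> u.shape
(5, 31)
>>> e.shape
(29,)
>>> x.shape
(19,)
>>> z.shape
(31, 31)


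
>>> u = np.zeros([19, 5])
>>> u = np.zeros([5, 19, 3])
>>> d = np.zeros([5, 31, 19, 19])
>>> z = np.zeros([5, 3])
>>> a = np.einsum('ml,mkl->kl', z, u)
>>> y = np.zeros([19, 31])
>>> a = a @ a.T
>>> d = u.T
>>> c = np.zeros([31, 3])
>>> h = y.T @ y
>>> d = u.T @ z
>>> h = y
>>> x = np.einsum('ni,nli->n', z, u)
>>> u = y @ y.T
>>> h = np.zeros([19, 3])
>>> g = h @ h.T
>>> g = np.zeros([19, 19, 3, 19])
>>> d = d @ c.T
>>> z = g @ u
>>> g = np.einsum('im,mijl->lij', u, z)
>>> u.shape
(19, 19)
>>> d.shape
(3, 19, 31)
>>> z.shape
(19, 19, 3, 19)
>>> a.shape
(19, 19)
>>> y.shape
(19, 31)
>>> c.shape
(31, 3)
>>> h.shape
(19, 3)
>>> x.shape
(5,)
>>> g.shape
(19, 19, 3)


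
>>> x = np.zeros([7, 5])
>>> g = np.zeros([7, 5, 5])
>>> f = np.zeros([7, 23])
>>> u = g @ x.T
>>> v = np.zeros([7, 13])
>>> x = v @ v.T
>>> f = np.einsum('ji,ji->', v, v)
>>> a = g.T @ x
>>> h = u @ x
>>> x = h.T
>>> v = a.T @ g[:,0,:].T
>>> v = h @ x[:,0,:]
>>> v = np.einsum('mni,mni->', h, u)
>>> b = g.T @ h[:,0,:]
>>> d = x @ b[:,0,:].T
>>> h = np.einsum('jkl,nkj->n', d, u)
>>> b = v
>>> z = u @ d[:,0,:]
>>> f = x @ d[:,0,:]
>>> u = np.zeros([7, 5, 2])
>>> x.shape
(7, 5, 7)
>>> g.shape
(7, 5, 5)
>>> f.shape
(7, 5, 5)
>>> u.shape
(7, 5, 2)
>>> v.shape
()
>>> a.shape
(5, 5, 7)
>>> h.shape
(7,)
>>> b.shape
()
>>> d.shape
(7, 5, 5)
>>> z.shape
(7, 5, 5)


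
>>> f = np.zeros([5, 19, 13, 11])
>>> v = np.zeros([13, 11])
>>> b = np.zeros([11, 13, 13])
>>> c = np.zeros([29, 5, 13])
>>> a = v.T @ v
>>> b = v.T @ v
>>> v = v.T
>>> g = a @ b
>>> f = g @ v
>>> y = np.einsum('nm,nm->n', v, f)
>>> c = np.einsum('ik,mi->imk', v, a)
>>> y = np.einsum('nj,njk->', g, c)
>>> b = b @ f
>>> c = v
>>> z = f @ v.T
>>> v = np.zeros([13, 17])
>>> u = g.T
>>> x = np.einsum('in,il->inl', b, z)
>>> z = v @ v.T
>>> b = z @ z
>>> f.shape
(11, 13)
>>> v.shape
(13, 17)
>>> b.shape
(13, 13)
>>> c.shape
(11, 13)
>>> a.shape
(11, 11)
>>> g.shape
(11, 11)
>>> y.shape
()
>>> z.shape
(13, 13)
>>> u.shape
(11, 11)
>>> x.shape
(11, 13, 11)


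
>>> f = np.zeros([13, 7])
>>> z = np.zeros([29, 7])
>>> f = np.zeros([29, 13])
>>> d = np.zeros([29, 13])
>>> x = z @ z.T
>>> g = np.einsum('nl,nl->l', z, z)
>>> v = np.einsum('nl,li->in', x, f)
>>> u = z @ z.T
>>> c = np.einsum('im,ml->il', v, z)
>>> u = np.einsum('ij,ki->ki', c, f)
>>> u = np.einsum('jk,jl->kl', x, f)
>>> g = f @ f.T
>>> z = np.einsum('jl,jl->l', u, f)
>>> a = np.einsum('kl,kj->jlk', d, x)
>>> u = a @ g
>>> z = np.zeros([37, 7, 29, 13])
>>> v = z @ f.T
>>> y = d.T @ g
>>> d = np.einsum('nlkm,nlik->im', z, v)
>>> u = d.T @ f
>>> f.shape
(29, 13)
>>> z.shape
(37, 7, 29, 13)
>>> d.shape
(29, 13)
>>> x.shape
(29, 29)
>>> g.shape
(29, 29)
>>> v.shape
(37, 7, 29, 29)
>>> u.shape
(13, 13)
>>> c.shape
(13, 7)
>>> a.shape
(29, 13, 29)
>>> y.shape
(13, 29)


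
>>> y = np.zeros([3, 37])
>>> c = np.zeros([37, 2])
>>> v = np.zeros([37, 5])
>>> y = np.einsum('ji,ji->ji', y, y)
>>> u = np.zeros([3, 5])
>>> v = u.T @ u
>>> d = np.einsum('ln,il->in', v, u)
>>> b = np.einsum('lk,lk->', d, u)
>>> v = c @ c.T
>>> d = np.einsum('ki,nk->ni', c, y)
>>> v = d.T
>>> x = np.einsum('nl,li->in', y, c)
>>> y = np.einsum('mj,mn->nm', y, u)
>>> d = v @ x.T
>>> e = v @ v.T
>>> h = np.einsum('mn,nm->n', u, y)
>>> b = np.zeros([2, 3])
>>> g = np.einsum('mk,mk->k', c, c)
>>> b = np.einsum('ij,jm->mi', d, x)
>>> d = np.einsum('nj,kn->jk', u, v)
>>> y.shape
(5, 3)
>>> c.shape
(37, 2)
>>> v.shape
(2, 3)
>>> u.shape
(3, 5)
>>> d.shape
(5, 2)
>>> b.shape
(3, 2)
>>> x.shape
(2, 3)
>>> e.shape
(2, 2)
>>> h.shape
(5,)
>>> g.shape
(2,)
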